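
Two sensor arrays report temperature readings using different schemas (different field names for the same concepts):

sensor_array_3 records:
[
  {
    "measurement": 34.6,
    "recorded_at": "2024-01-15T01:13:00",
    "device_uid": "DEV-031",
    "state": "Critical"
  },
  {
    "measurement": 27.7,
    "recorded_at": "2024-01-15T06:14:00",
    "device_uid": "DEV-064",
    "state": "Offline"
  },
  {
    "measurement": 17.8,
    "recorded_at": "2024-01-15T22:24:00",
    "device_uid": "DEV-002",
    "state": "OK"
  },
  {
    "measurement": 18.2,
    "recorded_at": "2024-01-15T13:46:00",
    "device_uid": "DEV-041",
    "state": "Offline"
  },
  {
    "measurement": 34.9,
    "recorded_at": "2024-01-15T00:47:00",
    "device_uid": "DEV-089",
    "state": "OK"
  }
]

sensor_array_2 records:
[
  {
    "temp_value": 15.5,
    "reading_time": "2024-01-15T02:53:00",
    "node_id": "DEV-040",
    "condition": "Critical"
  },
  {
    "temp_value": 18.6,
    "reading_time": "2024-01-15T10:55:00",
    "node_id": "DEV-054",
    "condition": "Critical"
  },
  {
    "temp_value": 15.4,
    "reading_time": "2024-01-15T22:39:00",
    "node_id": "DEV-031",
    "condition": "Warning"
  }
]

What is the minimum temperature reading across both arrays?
15.4

Schema mapping: "measurement" (sensor_array_3) = "temp_value" (sensor_array_2) = temperature reading

Minimum in sensor_array_3: 17.8
Minimum in sensor_array_2: 15.4

Overall minimum: min(17.8, 15.4) = 15.4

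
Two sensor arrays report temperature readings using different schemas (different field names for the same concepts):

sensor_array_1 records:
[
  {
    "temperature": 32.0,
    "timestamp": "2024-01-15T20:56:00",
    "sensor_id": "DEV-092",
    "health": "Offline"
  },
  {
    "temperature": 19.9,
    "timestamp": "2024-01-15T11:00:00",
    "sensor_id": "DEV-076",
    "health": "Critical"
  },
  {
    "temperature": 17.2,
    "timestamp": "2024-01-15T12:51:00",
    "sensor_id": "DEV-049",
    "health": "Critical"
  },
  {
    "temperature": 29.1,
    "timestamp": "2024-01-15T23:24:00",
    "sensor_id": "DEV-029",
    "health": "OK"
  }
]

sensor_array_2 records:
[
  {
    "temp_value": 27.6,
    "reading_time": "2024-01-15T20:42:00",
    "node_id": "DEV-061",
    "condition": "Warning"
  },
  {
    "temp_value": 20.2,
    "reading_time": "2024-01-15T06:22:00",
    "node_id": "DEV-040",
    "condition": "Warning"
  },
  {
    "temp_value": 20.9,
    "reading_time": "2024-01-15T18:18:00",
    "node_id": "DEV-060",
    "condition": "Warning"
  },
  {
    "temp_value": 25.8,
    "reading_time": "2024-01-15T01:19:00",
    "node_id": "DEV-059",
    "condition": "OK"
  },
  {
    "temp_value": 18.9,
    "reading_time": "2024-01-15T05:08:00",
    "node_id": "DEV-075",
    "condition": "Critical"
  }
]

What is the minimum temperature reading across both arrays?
17.2

Schema mapping: "temperature" (sensor_array_1) = "temp_value" (sensor_array_2) = temperature reading

Minimum in sensor_array_1: 17.2
Minimum in sensor_array_2: 18.9

Overall minimum: min(17.2, 18.9) = 17.2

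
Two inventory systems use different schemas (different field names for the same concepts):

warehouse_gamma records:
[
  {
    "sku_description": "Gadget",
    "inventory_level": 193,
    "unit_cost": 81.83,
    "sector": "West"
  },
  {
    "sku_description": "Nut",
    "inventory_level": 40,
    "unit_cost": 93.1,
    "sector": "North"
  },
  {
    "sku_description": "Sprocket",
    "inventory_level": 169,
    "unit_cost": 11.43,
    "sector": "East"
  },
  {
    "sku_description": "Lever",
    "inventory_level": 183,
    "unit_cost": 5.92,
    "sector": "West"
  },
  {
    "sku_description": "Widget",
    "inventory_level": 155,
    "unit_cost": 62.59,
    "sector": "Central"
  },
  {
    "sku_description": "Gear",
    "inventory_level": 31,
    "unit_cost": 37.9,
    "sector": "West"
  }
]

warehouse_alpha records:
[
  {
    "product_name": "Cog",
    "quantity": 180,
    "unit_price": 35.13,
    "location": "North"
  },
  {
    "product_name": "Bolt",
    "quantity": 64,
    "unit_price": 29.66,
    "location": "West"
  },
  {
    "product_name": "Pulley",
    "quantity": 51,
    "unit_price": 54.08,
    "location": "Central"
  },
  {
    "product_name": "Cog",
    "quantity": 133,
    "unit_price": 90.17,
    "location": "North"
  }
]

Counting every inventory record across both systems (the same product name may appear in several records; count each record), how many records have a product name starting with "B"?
1

Schema mapping: "sku_description" (warehouse_gamma) = "product_name" (warehouse_alpha) = product name

Records with product name starting with "B" in warehouse_gamma: 0
Records with product name starting with "B" in warehouse_alpha: 1

Total: 0 + 1 = 1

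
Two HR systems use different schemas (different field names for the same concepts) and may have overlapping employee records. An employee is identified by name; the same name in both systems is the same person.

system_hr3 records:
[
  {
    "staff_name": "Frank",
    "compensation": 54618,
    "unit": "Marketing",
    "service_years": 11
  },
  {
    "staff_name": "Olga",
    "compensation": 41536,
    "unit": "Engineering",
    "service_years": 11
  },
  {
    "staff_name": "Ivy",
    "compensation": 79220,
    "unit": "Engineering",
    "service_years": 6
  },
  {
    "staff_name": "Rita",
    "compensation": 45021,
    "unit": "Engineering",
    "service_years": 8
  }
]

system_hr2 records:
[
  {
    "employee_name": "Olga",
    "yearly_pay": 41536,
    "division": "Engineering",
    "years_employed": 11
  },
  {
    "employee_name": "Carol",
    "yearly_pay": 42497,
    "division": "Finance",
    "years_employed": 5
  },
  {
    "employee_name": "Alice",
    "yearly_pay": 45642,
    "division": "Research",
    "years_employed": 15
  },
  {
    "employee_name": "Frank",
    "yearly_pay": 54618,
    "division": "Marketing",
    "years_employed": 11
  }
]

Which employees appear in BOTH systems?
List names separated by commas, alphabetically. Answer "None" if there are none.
Frank, Olga

Schema mapping: "staff_name" (system_hr3) = "employee_name" (system_hr2) = employee name

Names in system_hr3: ['Frank', 'Ivy', 'Olga', 'Rita']
Names in system_hr2: ['Alice', 'Carol', 'Frank', 'Olga']

Intersection: ['Frank', 'Olga']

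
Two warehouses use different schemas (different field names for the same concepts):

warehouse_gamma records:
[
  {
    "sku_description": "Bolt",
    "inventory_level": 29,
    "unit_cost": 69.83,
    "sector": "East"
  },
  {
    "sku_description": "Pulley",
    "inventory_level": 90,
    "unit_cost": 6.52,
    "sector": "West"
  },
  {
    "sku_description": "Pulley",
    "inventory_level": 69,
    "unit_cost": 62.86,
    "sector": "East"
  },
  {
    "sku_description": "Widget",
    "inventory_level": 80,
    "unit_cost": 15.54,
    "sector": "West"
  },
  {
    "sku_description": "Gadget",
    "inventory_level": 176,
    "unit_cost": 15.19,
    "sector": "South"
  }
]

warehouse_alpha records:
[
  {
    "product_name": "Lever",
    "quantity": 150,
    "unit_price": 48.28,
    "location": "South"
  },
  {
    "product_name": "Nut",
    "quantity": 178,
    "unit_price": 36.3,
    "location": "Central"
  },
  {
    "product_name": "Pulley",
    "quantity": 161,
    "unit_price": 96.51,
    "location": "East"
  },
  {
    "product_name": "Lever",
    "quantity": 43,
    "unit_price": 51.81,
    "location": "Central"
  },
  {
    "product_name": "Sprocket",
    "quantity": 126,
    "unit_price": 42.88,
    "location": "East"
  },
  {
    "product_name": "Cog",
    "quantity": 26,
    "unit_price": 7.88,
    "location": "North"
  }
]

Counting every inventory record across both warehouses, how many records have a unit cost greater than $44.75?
5

Schema mapping: "unit_cost" (warehouse_gamma) = "unit_price" (warehouse_alpha) = unit cost

Records > $44.75 in warehouse_gamma: 2
Records > $44.75 in warehouse_alpha: 3

Total count: 2 + 3 = 5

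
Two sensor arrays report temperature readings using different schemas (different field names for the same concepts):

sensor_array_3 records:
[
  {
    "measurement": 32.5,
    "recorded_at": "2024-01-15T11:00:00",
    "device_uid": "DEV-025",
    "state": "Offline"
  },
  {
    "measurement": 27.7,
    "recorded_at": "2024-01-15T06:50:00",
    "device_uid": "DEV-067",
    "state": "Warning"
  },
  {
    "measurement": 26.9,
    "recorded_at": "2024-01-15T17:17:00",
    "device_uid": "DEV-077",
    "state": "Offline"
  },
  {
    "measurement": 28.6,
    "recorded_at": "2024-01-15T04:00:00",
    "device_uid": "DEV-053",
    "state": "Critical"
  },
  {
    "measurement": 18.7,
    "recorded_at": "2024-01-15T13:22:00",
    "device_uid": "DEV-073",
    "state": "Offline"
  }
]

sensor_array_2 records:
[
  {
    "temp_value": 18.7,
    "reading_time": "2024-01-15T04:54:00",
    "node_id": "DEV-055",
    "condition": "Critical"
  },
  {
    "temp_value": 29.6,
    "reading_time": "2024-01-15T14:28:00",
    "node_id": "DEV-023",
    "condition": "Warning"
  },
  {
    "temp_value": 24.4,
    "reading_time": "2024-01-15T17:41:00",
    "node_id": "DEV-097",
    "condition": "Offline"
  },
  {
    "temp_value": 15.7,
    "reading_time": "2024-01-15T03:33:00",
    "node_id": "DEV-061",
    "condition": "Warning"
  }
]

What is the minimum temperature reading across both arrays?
15.7

Schema mapping: "measurement" (sensor_array_3) = "temp_value" (sensor_array_2) = temperature reading

Minimum in sensor_array_3: 18.7
Minimum in sensor_array_2: 15.7

Overall minimum: min(18.7, 15.7) = 15.7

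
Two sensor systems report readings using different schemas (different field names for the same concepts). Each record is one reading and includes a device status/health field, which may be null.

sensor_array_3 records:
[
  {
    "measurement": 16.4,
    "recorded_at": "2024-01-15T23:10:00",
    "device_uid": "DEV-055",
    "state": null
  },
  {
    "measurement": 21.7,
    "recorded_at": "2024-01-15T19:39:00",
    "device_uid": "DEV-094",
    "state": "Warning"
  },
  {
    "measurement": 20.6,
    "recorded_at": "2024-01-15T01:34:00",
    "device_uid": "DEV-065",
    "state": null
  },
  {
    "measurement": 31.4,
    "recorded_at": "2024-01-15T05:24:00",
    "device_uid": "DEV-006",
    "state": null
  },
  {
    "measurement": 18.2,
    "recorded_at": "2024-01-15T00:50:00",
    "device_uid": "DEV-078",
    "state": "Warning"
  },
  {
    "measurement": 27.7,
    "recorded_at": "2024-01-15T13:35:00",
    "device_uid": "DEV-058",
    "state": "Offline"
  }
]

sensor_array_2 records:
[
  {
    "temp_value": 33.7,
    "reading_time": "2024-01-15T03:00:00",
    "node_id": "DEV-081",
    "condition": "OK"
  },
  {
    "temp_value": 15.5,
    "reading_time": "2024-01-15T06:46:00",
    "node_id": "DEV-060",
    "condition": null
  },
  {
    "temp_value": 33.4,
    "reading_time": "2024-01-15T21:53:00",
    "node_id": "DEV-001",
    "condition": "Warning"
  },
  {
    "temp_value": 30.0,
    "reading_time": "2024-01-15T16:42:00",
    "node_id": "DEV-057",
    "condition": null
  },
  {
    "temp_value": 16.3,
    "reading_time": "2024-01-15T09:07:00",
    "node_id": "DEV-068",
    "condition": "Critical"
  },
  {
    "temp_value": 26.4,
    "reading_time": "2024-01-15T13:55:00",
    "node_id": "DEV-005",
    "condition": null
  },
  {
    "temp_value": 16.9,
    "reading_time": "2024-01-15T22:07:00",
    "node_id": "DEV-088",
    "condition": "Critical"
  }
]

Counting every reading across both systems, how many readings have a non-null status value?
7

Schema mapping: "state" (sensor_array_3) = "condition" (sensor_array_2) = status

Non-null in sensor_array_3: 3
Non-null in sensor_array_2: 4

Total non-null: 3 + 4 = 7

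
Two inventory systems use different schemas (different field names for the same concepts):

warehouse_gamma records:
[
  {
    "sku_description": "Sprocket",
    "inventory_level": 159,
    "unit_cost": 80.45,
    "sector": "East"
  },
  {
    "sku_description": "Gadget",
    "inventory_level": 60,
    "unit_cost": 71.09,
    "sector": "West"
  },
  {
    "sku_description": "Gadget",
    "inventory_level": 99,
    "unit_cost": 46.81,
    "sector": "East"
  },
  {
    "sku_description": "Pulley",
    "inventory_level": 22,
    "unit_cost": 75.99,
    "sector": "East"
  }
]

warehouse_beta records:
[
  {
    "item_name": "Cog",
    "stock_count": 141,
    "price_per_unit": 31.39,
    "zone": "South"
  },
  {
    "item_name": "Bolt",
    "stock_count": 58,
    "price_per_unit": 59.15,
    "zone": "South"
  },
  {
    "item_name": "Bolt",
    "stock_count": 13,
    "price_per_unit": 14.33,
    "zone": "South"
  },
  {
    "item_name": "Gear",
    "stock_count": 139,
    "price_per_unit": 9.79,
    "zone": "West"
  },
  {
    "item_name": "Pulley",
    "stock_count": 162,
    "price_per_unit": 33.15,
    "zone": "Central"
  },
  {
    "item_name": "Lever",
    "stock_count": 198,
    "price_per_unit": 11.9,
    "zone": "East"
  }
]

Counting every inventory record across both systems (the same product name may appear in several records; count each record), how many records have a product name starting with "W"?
0

Schema mapping: "sku_description" (warehouse_gamma) = "item_name" (warehouse_beta) = product name

Records with product name starting with "W" in warehouse_gamma: 0
Records with product name starting with "W" in warehouse_beta: 0

Total: 0 + 0 = 0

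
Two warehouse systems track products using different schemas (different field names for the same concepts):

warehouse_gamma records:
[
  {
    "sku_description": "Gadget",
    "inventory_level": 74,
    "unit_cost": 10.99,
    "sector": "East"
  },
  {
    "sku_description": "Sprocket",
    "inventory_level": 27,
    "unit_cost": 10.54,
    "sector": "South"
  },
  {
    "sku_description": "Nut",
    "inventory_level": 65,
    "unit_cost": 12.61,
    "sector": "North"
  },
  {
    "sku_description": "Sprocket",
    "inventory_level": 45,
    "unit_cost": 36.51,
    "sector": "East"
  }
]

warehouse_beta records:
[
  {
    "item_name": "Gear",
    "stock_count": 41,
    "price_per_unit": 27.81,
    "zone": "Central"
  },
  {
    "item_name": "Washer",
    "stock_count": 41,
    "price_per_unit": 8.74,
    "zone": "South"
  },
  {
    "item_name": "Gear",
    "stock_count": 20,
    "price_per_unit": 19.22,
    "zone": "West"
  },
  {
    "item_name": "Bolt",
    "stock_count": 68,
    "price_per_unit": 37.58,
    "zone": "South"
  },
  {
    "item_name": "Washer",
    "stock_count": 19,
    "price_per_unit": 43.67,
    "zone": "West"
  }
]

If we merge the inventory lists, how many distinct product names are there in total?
6

Schema mapping: "sku_description" (warehouse_gamma) = "item_name" (warehouse_beta) = product name

Products in warehouse_gamma: ['Gadget', 'Nut', 'Sprocket']
Products in warehouse_beta: ['Bolt', 'Gear', 'Washer']

Union (unique products): ['Bolt', 'Gadget', 'Gear', 'Nut', 'Sprocket', 'Washer']
Count: 6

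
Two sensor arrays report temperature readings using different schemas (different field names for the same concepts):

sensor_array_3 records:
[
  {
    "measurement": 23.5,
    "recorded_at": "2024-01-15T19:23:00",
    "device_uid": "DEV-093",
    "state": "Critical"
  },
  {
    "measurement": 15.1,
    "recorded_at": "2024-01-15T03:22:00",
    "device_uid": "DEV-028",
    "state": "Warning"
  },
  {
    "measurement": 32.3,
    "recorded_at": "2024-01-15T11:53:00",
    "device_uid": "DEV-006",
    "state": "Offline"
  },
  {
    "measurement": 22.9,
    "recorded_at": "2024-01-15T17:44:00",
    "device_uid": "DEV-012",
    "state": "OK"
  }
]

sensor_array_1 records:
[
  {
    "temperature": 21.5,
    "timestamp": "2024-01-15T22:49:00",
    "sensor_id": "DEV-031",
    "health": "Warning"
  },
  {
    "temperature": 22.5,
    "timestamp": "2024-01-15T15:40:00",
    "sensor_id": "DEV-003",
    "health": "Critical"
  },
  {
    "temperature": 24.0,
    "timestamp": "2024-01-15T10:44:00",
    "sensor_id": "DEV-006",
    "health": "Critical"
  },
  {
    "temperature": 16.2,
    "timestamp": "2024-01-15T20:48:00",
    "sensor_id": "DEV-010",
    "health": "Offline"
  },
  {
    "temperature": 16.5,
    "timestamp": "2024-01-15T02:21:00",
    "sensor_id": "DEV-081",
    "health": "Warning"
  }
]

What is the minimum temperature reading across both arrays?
15.1

Schema mapping: "measurement" (sensor_array_3) = "temperature" (sensor_array_1) = temperature reading

Minimum in sensor_array_3: 15.1
Minimum in sensor_array_1: 16.2

Overall minimum: min(15.1, 16.2) = 15.1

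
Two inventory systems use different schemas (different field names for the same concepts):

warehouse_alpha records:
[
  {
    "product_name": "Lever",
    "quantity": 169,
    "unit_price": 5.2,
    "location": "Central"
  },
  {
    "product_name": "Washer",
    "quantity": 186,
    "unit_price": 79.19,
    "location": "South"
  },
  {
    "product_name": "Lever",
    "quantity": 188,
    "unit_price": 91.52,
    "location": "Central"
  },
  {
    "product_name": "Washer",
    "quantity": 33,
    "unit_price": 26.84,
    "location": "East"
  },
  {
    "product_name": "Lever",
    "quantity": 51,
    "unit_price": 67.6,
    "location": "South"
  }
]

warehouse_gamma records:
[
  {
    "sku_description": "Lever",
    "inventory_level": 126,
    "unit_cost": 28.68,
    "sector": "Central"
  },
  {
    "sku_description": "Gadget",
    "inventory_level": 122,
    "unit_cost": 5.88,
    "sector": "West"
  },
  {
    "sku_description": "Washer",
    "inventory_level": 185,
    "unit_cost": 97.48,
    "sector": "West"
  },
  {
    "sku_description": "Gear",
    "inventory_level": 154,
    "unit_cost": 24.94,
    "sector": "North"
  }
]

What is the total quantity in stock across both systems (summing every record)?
1214

To reconcile these schemas, identify the field holding the quantity in stock in each system:
1. In warehouse_alpha it is "quantity"
2. In warehouse_gamma it is "inventory_level"

From warehouse_alpha: 169 + 186 + 188 + 33 + 51 = 627
From warehouse_gamma: 126 + 122 + 185 + 154 = 587

Total: 627 + 587 = 1214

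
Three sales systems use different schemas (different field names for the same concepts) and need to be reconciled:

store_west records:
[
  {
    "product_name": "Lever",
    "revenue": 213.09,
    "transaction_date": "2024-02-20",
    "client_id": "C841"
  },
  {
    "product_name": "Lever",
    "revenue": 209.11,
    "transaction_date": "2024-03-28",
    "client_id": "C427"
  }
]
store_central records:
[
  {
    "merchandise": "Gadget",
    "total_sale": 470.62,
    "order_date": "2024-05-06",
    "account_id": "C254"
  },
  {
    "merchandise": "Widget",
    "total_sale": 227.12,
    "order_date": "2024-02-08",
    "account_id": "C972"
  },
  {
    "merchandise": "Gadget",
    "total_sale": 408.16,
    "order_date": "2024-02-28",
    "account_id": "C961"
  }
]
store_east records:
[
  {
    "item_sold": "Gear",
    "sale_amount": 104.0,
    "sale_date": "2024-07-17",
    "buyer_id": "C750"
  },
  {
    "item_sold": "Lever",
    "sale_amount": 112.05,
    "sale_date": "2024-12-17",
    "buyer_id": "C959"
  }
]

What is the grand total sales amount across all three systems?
1744.15

Schema reconciliation - all amount fields map to sale amount:

store_west (revenue): 422.2
store_central (total_sale): 1105.9
store_east (sale_amount): 216.05

Grand total: 1744.15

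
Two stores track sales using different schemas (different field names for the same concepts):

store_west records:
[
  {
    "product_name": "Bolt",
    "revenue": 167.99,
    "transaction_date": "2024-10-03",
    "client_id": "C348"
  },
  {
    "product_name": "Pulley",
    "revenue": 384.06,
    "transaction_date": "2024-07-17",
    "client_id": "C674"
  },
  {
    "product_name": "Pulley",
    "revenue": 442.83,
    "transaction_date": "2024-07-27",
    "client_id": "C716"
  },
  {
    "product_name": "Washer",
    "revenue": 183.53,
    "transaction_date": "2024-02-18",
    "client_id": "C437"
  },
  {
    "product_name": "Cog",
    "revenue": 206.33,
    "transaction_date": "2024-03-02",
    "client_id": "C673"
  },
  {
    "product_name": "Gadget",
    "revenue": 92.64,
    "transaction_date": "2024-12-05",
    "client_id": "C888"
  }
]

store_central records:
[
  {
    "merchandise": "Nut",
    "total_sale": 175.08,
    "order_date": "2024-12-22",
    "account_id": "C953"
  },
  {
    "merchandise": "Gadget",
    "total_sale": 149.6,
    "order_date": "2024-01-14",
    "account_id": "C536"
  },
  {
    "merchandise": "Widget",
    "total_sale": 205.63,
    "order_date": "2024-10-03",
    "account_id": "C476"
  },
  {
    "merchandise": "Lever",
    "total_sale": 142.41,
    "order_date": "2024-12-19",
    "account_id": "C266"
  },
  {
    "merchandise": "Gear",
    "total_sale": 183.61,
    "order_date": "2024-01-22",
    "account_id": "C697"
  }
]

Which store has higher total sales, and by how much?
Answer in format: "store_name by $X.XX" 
store_west by $621.05

Schema mapping: "revenue" (store_west) = "total_sale" (store_central) = sale amount

Total for store_west: 1477.38
Total for store_central: 856.33

Difference: |1477.38 - 856.33| = 621.05
store_west has higher sales by $621.05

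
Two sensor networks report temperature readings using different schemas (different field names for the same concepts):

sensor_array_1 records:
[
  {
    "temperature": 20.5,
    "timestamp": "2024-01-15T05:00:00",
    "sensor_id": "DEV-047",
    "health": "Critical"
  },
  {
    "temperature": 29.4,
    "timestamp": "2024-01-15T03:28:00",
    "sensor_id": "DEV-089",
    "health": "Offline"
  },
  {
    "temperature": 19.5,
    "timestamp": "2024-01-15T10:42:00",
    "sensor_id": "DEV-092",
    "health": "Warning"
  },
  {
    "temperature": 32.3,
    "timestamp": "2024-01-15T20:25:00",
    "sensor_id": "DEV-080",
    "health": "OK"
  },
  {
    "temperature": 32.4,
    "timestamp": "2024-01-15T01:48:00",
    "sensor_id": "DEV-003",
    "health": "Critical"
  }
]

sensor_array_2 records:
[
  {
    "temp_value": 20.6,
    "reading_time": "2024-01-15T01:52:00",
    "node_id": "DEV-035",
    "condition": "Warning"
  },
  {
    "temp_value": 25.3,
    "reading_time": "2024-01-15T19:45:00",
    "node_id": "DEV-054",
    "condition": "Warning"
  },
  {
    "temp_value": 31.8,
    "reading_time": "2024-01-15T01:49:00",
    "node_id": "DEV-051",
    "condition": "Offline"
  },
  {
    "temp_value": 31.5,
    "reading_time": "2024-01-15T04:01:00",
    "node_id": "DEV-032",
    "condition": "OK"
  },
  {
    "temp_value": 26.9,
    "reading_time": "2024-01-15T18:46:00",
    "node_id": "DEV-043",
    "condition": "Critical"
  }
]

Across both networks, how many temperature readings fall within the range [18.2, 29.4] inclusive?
6

Schema mapping: "temperature" (sensor_array_1) = "temp_value" (sensor_array_2) = temperature

Readings in [18.2, 29.4] from sensor_array_1: 3
Readings in [18.2, 29.4] from sensor_array_2: 3

Total count: 3 + 3 = 6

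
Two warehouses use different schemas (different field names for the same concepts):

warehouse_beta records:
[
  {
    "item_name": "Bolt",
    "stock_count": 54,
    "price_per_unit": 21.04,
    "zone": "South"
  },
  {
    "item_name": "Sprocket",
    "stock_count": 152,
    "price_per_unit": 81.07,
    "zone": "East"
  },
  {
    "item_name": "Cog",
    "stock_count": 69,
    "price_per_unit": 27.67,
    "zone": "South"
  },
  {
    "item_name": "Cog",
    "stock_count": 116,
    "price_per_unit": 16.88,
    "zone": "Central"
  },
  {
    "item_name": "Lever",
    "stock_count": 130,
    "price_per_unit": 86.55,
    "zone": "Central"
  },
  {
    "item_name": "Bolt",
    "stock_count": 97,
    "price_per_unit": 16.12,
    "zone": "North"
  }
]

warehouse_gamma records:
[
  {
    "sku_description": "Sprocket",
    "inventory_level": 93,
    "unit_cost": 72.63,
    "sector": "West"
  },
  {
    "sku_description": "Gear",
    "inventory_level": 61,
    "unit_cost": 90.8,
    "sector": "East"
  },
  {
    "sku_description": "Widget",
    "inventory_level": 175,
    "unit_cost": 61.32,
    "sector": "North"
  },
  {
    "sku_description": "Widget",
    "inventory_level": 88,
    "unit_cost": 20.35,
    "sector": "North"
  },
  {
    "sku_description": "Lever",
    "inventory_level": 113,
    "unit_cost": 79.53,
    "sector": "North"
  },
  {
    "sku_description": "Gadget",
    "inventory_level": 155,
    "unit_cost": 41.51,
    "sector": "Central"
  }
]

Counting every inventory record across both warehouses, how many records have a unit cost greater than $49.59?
6

Schema mapping: "price_per_unit" (warehouse_beta) = "unit_cost" (warehouse_gamma) = unit cost

Records > $49.59 in warehouse_beta: 2
Records > $49.59 in warehouse_gamma: 4

Total count: 2 + 4 = 6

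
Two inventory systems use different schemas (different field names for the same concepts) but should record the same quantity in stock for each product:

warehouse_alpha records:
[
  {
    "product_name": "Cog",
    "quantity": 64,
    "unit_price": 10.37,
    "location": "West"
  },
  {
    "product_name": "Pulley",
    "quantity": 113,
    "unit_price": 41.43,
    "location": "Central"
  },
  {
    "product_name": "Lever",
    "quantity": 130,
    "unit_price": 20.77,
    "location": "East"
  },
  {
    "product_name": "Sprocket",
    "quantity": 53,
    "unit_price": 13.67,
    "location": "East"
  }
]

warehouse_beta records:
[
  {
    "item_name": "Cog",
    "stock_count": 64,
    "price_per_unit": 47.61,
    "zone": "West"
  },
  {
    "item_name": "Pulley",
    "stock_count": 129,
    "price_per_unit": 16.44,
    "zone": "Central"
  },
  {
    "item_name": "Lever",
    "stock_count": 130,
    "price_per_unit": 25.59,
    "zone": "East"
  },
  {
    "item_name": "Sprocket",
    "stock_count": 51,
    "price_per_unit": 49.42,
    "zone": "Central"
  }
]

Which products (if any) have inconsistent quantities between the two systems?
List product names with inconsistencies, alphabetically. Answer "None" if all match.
Pulley, Sprocket

Schema mappings:
- "product_name" (warehouse_alpha) = "item_name" (warehouse_beta) = product name
- "quantity" (warehouse_alpha) = "stock_count" (warehouse_beta) = quantity

Comparison:
  Cog: 64 vs 64 - MATCH
  Pulley: 113 vs 129 - MISMATCH
  Lever: 130 vs 130 - MATCH
  Sprocket: 53 vs 51 - MISMATCH

Products with inconsistencies: Pulley, Sprocket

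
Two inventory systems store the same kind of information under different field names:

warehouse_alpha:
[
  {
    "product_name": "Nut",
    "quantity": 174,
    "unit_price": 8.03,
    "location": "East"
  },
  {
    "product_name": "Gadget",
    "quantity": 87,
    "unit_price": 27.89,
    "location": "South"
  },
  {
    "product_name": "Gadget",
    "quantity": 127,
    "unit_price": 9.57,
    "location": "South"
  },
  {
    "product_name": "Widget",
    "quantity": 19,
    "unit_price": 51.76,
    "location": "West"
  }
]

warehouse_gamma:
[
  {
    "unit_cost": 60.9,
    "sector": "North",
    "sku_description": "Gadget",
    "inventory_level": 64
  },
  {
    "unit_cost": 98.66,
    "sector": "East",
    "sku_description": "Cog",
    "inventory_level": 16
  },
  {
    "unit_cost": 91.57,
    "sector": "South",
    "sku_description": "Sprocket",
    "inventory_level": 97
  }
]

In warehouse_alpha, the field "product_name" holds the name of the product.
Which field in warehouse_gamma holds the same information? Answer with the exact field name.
sku_description

In warehouse_alpha, "product_name" holds the name of the product.
The fields in warehouse_gamma are: "unit_cost", "sector", "sku_description", "inventory_level".
"sku_description" is the match: the name refers to the same concept and its values are product-name strings (e.g. 'Cog', 'Gadget').
The other fields ("unit_cost", "sector", "inventory_level") hold different kinds of data.

So "product_name" in warehouse_alpha corresponds to "sku_description" in warehouse_gamma.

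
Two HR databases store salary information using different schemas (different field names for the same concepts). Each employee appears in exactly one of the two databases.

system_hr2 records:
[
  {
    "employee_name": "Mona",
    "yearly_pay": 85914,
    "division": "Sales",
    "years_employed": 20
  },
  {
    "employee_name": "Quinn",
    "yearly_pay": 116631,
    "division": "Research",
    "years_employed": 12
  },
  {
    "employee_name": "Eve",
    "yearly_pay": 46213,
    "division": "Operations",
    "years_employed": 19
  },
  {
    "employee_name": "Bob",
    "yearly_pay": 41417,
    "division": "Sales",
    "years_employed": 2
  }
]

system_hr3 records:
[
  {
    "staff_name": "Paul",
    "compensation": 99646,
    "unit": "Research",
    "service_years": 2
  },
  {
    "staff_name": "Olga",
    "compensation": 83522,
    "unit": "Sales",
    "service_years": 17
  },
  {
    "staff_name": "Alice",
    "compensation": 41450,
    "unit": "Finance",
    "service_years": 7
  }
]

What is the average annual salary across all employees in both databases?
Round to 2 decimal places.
73541.86

Schema mapping: "yearly_pay" (system_hr2) = "compensation" (system_hr3) = annual salary

All salaries: [85914, 116631, 46213, 41417, 99646, 83522, 41450]
Sum: 514793
Count: 7
Average: 514793 / 7 = 73541.86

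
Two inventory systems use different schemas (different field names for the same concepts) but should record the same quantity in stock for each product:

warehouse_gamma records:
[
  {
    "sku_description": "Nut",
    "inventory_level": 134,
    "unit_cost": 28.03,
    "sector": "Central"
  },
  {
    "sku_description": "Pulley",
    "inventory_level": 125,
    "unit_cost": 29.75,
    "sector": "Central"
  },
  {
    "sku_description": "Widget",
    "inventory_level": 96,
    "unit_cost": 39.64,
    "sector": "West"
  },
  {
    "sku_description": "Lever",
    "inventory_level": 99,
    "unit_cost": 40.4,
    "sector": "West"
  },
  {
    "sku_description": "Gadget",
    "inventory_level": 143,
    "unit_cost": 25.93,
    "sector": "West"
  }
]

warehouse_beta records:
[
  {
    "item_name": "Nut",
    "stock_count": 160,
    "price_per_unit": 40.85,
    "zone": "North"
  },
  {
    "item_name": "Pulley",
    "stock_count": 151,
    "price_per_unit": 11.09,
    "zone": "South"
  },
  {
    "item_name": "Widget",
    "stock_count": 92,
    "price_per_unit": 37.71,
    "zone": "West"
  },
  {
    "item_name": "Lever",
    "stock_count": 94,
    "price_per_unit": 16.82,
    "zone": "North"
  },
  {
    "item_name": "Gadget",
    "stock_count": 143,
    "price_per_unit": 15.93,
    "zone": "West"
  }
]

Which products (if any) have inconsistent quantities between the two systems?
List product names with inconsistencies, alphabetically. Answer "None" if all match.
Lever, Nut, Pulley, Widget

Schema mappings:
- "sku_description" (warehouse_gamma) = "item_name" (warehouse_beta) = product name
- "inventory_level" (warehouse_gamma) = "stock_count" (warehouse_beta) = quantity

Comparison:
  Nut: 134 vs 160 - MISMATCH
  Pulley: 125 vs 151 - MISMATCH
  Widget: 96 vs 92 - MISMATCH
  Lever: 99 vs 94 - MISMATCH
  Gadget: 143 vs 143 - MATCH

Products with inconsistencies: Lever, Nut, Pulley, Widget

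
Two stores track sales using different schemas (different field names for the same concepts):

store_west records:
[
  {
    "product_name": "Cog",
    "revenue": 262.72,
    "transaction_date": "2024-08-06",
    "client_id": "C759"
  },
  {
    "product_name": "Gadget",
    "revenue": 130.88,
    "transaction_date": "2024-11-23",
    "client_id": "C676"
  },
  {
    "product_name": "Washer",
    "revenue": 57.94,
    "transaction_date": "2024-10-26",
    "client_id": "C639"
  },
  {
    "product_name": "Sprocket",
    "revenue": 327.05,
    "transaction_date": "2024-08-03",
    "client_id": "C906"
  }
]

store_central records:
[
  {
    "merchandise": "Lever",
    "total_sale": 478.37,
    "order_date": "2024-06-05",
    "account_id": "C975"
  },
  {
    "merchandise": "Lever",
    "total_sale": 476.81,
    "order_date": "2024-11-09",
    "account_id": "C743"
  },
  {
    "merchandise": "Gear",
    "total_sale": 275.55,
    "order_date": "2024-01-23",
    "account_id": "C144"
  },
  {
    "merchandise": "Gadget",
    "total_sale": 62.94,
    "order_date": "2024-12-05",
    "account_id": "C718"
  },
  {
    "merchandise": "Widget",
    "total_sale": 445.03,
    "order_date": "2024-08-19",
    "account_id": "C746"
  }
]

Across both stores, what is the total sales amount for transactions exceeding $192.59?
2265.53

Schema mapping: "revenue" (store_west) = "total_sale" (store_central) = sale amount

Sum of sales > $192.59 in store_west: 589.77
Sum of sales > $192.59 in store_central: 1675.76

Total: 589.77 + 1675.76 = 2265.53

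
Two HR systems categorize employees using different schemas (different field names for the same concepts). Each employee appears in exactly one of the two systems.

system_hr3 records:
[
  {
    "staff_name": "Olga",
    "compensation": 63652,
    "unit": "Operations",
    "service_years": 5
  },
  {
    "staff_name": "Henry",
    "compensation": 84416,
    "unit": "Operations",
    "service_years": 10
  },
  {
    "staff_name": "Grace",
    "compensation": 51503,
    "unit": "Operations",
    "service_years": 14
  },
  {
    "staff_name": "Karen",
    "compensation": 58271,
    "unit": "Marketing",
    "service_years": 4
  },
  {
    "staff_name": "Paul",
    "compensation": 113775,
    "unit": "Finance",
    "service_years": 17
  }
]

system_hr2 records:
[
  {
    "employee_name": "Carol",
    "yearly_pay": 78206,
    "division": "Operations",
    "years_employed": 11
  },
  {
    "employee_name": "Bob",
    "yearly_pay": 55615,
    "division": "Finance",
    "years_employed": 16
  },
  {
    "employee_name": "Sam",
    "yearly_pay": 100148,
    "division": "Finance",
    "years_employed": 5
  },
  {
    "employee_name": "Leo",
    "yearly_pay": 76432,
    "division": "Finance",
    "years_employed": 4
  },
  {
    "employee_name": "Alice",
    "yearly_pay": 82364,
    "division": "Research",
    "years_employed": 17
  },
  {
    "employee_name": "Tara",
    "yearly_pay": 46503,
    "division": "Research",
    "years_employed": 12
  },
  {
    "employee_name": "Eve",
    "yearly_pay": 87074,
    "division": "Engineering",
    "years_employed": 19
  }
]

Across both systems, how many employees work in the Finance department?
4

Schema mapping: "unit" (system_hr3) = "division" (system_hr2) = department

Finance employees in system_hr3: 1
Finance employees in system_hr2: 3

Total in Finance: 1 + 3 = 4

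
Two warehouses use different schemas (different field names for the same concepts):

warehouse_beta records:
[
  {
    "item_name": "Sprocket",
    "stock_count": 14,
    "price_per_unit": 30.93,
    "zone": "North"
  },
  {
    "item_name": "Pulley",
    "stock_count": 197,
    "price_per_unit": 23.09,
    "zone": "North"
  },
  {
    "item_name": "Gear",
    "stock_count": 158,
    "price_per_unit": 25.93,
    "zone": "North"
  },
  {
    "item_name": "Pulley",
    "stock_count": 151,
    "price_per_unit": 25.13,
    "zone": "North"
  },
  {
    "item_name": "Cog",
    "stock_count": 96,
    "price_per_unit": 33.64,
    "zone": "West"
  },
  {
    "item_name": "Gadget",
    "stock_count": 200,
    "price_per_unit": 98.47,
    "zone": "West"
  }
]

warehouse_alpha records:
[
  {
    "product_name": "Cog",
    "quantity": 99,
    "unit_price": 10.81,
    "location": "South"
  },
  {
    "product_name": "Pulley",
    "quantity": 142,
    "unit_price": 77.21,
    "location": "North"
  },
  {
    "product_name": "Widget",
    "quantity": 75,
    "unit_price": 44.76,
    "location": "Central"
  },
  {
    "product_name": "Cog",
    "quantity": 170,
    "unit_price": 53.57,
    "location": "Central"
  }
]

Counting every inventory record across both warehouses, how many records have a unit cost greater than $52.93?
3

Schema mapping: "price_per_unit" (warehouse_beta) = "unit_price" (warehouse_alpha) = unit cost

Records > $52.93 in warehouse_beta: 1
Records > $52.93 in warehouse_alpha: 2

Total count: 1 + 2 = 3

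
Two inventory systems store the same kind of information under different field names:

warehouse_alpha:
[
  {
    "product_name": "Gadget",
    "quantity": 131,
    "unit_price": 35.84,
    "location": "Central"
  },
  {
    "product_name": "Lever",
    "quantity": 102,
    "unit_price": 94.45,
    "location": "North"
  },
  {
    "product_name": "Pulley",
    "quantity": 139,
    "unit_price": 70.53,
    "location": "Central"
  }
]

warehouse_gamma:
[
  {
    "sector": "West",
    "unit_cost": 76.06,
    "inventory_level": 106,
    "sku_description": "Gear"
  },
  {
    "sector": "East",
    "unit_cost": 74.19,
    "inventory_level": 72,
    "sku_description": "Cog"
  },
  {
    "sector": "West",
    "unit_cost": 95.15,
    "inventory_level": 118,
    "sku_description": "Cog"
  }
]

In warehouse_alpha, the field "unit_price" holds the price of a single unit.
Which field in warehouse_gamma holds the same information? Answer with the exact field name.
unit_cost

In warehouse_alpha, "unit_price" holds the price of a single unit.
The fields in warehouse_gamma are: "sector", "unit_cost", "inventory_level", "sku_description".
"unit_cost" is the match: the name refers to the same concept and its values are decimal currency amounts (e.g. 76.06, 74.19).
The other fields ("sector", "inventory_level", "sku_description") hold different kinds of data.

So "unit_price" in warehouse_alpha corresponds to "unit_cost" in warehouse_gamma.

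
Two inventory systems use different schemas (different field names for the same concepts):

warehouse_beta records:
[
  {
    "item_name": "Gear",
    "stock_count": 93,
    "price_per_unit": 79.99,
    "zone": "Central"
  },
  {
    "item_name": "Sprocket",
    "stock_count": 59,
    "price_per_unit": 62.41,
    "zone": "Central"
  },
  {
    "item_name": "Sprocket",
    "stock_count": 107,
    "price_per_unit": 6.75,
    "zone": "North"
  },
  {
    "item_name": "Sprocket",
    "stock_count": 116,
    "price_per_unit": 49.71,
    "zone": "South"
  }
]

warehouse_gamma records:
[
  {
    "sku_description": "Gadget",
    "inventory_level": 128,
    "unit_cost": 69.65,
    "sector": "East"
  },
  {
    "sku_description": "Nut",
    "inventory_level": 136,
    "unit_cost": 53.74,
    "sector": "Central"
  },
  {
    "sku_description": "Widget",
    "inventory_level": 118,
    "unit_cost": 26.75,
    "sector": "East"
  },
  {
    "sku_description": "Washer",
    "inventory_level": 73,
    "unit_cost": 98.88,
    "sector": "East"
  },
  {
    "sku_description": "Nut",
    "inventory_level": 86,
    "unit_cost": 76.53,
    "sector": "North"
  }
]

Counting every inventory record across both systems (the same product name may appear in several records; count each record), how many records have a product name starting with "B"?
0

Schema mapping: "item_name" (warehouse_beta) = "sku_description" (warehouse_gamma) = product name

Records with product name starting with "B" in warehouse_beta: 0
Records with product name starting with "B" in warehouse_gamma: 0

Total: 0 + 0 = 0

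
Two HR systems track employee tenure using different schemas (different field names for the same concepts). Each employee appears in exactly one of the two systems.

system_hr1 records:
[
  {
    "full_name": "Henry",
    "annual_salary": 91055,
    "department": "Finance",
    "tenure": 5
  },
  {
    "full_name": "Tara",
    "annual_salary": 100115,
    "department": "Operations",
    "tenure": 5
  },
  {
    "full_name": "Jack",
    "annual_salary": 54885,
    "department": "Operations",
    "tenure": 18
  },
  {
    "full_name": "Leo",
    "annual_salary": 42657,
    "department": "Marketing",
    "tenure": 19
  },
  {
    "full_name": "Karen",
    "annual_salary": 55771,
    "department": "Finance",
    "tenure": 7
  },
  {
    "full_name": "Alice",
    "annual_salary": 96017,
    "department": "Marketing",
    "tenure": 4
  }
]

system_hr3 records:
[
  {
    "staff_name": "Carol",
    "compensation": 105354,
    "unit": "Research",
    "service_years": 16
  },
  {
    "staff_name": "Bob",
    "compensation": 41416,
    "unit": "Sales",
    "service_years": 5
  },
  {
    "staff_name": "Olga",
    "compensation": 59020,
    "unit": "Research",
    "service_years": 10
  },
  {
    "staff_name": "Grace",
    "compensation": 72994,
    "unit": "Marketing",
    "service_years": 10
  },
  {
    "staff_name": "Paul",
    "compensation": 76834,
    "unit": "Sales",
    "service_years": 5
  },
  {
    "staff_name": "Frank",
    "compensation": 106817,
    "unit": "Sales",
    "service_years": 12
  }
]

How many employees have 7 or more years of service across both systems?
7

Reconcile schemas: "tenure" (system_hr1) = "service_years" (system_hr3) = years of service

From system_hr1: 3 employees with >= 7 years
From system_hr3: 4 employees with >= 7 years

Total: 3 + 4 = 7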